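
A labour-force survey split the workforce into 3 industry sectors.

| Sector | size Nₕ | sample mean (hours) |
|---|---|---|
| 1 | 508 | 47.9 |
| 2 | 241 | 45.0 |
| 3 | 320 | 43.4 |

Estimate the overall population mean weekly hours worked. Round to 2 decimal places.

x̄_st = (Σ Nₕx̄ₕ) / (Σ Nₕ) = (508·47.9 + 241·45.0 + 320·43.4) / 1069
= 49066.2 / 1069 = 45.8992... → 45.90.

45.90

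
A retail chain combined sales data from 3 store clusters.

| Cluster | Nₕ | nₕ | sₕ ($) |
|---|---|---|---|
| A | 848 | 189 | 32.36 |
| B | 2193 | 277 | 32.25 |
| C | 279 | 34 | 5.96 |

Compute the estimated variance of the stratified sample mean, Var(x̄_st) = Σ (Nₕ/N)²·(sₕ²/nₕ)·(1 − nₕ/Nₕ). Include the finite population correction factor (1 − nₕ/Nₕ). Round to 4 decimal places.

1.7187

N = 3320. Term for each stratum: Wₕ²sₕ²/nₕ·(1−nₕ/Nₕ).
Var(x̄_st) = 0.2809056 + 1.4313230 + 0.0064790 = 1.7187075 → 1.7187.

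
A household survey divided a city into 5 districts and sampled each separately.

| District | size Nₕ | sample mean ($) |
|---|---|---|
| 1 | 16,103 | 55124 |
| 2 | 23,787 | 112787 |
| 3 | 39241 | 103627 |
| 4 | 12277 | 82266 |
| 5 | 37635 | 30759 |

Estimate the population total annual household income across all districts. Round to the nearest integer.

9804547895

Population total = Σ Nₕ·x̄ₕ (each stratum's size times its mean).
16103·55124 + 23787·112787 + 39241·103627 + 12277·82266 + 37635·30759 = 887661772 + 2682864369 + 4066427107 + 1009979682 + 1157614965 = 9804547895.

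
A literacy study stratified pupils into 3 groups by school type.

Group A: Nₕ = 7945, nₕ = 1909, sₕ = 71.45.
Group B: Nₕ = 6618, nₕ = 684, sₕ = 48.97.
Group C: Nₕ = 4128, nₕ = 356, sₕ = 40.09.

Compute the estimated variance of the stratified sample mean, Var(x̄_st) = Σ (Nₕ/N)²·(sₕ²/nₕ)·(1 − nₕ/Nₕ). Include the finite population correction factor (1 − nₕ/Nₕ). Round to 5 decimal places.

N = 18691; Wₕ = Nₕ/N.
group A: (7945/18691)²·71.45²/1909·(1 − 1909/7945) = 0.36709342
group B: (6618/18691)²·48.97²/684·(1 − 684/6618) = 0.39410626
group C: (4128/18691)²·40.09²/356·(1 − 356/4128) = 0.20121873
Sum = 0.96241841 → 0.96242.

0.96242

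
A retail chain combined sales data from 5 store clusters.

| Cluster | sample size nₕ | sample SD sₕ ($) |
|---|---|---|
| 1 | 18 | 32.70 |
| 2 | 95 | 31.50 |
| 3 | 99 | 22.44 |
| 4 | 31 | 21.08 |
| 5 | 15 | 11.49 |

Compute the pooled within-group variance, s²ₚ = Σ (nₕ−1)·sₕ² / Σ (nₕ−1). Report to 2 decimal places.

Degrees of freedom: 17 + 94 + 98 + 30 + 14 = 253.
Σ(nₕ−1)sₕ² = 17·1069.29 + 94·992.25 + 98·503.5536 + 30·444.3664 + 14·132.0201 = 175976.9562.
s²ₚ = 175976.9562 / 253 = 695.5611... → 695.56.

695.56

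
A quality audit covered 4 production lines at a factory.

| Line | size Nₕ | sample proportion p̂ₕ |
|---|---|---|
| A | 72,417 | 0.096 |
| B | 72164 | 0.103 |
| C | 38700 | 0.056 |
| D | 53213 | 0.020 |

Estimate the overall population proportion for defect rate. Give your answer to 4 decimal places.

0.0745

N = 72417 + 72164 + 38700 + 53213 = 236494.
Overall proportion = Σ (Nₕ/N)·p̂ₕ.
Σ Nₕp̂ₕ = 6952.032 + 7432.892 + 2167.2 + 1064.26 = 17616.384.
17616.384 / 236494 = 0.074490... → 0.0745.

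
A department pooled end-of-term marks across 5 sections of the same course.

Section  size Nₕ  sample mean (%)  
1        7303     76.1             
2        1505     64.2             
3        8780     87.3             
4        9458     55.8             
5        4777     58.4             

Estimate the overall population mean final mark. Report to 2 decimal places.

69.94

N = 31823; weights Wₕ = Nₕ/N = (0.2295, 0.0473, 0.2759, 0.2972, 0.1501).
x̄_st = Σ Wₕ·x̄ₕ = 0.2295·76.1 + 0.0473·64.2 + 0.2759·87.3 + 0.2972·55.8 + 0.1501·58.4 ≈ 69.9370...
→ 69.94.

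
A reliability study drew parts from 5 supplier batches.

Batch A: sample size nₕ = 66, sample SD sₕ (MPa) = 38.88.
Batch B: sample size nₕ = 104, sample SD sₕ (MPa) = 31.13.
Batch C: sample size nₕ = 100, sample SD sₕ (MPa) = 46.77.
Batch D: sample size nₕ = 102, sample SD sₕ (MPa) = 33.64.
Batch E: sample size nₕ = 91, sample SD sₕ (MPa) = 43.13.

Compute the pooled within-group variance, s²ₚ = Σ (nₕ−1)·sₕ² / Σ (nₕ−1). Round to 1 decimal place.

1520.4

A: (66−1)·38.88² = 65·1511.6544 = 98257.536
B: (104−1)·31.13² = 103·969.0769 = 99814.9207
C: (100−1)·46.77² = 99·2187.4329 = 216555.8571
D: (102−1)·33.64² = 101·1131.6496 = 114296.6096
E: (91−1)·43.13² = 90·1860.1969 = 167417.721
Numerator = 696342.6444; denominator = Σ(nₕ−1) = 458.
s²ₚ = 696342.6444/458 = 1520.399... → 1520.4.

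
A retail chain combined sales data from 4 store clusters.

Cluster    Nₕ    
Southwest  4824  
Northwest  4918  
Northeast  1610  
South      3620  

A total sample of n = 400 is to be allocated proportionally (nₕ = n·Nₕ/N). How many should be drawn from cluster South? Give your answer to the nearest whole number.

Share of cluster South = 3620/14972 = 0.24178.
Allocate 400 × 0.24178 = 96.714... → 97.

97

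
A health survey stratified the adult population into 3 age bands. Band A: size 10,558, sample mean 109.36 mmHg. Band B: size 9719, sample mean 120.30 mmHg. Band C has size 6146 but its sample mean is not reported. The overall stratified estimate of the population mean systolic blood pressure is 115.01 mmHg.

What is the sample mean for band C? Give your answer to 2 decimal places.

116.35

Σ Nₕx̄ₕ = N·μ, so 6146·x̄_C = 26423·115.01 − (10558·109.36 + 9719·120.30).
= 3038909.23 − 2323818.58 = 715090.65.
x̄_C = 715090.65 / 6146 = 116.3506... → 116.35.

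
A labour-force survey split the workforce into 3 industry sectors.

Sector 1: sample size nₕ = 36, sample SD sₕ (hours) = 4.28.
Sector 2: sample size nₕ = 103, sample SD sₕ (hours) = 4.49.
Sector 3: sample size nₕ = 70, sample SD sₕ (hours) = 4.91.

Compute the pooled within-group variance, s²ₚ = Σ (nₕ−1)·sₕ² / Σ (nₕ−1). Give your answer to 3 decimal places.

21.170

1: (36−1)·4.28² = 35·18.3184 = 641.144
2: (103−1)·4.49² = 102·20.1601 = 2056.3302
3: (70−1)·4.91² = 69·24.1081 = 1663.4589
Numerator = 4360.9331; denominator = Σ(nₕ−1) = 206.
s²ₚ = 4360.9331/206 = 21.16958... → 21.170.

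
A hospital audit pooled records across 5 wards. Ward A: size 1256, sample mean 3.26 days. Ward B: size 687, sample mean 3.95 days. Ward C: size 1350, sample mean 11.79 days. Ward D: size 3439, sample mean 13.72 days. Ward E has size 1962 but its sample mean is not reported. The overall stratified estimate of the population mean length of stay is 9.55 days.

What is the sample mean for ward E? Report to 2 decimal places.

6.69

N = 1256 + 687 + 1350 + 3439 + 1962 = 8694.
Overall total = μ·N = 9.55·8694 = 83027.7.
Subtract the known strata: 1256·3.26 + 687·3.95 + 1350·11.79 + 3439·13.72 = 69907.79.
Remaining total for ward E: 83027.7 − 69907.79 = 13119.91.
Divide by its size: 13119.91 / 1962 = 6.6870... → 6.69.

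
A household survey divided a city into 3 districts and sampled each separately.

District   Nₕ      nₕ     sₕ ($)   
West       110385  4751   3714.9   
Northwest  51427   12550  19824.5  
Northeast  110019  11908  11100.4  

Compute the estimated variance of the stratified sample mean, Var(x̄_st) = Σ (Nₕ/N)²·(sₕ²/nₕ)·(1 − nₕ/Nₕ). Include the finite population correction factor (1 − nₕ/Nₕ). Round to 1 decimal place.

N = 271831. Term for each stratum: Wₕ²sₕ²/nₕ·(1−nₕ/Nₕ).
Var(x̄_st) = 458.3794 + 847.3186 + 1511.5616 = 2817.2596 → 2817.3.

2817.3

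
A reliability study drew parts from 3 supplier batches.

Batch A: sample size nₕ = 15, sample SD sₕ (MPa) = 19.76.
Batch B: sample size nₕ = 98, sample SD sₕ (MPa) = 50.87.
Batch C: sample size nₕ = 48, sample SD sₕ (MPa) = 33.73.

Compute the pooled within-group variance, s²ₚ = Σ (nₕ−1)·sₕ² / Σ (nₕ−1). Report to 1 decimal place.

Degrees of freedom: 14 + 97 + 47 = 158.
Σ(nₕ−1)sₕ² = 14·390.4576 + 97·2587.7569 + 47·1137.7129 = 309951.332.
s²ₚ = 309951.332 / 158 = 1961.717... → 1961.7.

1961.7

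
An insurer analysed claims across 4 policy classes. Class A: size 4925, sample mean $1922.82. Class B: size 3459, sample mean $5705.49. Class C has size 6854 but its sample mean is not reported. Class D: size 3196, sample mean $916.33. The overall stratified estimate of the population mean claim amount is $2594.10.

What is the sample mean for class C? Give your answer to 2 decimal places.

2288.57

Σ Nₕx̄ₕ = N·μ, so 6854·x̄_C = 18434·2594.10 − (4925·1922.82 + 3459·5705.49 + 3196·916.33).
= 47819639.4 − 32133769.09 = 15685870.31.
x̄_C = 15685870.31 / 6854 = 2288.5717... → 2288.57.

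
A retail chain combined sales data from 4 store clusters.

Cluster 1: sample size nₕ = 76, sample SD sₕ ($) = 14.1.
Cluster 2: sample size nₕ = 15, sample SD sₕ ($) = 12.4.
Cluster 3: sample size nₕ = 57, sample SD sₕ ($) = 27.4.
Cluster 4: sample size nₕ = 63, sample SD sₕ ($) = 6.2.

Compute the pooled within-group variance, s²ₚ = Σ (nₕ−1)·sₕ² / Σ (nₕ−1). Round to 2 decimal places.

1: (76−1)·14.1² = 75·198.81 = 14910.75
2: (15−1)·12.4² = 14·153.76 = 2152.64
3: (57−1)·27.4² = 56·750.76 = 42042.56
4: (63−1)·6.2² = 62·38.44 = 2383.28
Numerator = 61489.23; denominator = Σ(nₕ−1) = 207.
s²ₚ = 61489.23/207 = 297.0494... → 297.05.

297.05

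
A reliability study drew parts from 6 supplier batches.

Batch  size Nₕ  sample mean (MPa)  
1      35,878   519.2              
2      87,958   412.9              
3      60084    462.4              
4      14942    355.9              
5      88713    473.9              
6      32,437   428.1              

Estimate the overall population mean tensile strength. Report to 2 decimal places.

N = 35878 + 87958 + 60084 + 14942 + 88713 + 32437 = 320012.
Overall mean = Σ (Nₕ/N)·x̄ₕ — weight by population share, not a simple average.
Σ Nₕx̄ₕ = 35878·519.2 + 87958·412.9 + 60084·462.4 + 14942·355.9 + 88713·473.9 + 32437·428.1 = 18627857.6 + 36317858.2 + 27782841.6 + 5317857.8 + 42041090.7 + 13886279.7 = 143973785.6.
Divide by N: 143973785.6 / 320012 = 449.9012... → 449.90.

449.90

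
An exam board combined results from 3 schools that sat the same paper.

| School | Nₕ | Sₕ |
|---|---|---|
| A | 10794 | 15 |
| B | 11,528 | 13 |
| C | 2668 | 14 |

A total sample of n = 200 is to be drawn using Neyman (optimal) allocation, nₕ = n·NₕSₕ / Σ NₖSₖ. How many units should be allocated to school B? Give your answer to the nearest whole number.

Σ NₕSₕ = 10794·15 + 11528·13 + 2668·14 = 349126.
Share for B: 149864/349126 = 0.42925.
n_B = 200 × 0.42925 = 85.851... → 86.

86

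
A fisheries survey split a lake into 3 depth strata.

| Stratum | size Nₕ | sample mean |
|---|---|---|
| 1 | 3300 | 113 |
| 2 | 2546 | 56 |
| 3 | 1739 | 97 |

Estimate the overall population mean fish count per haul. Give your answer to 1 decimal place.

x̄_st = (Σ Nₕx̄ₕ) / (Σ Nₕ) = (3300·113 + 2546·56 + 1739·97) / 7585
= 684159 / 7585 = 90.199... → 90.2.

90.2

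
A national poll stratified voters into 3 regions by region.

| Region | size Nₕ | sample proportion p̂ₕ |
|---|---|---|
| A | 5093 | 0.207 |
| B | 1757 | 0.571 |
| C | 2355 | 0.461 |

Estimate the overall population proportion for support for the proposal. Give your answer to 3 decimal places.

0.341

N = 5093 + 1757 + 2355 = 9205.
Overall proportion = Σ (Nₕ/N)·p̂ₕ.
Σ Nₕp̂ₕ = 1054.251 + 1003.247 + 1085.655 = 3143.153.
3143.153 / 9205 = 0.34146... → 0.341.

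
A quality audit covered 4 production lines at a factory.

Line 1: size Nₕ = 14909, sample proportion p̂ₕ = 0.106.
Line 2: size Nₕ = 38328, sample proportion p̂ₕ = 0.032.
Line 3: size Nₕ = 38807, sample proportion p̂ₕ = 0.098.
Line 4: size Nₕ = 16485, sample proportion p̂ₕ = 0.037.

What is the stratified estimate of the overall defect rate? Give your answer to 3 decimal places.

0.067

N = 14909 + 38328 + 38807 + 16485 = 108529.
Overall proportion = Σ (Nₕ/N)·p̂ₕ.
Σ Nₕp̂ₕ = 1580.354 + 1226.496 + 3803.086 + 609.945 = 7219.881.
7219.881 / 108529 = 0.06652... → 0.067.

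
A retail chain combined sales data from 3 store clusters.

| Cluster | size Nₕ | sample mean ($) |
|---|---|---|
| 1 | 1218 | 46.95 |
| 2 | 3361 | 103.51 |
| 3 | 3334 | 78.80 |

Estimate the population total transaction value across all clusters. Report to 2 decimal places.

667801.41

1: 1218·46.95 = 57185.1
2: 3361·103.51 = 347897.11
3: 3334·78.80 = 262719.2
τ̂ = Σ Nₕx̄ₕ = 667801.41.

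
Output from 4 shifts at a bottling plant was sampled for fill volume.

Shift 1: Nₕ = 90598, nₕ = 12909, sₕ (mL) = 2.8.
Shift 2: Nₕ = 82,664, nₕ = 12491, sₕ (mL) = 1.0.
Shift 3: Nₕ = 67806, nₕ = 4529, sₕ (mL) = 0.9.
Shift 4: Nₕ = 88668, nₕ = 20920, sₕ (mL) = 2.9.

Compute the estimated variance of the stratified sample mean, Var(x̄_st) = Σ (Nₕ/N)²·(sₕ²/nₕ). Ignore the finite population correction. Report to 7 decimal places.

0.0000875

N = 329736; Wₕ = Nₕ/N.
shift 1: (90598/329736)²·2.8²/12909 = 0.0000458488
shift 2: (82664/329736)²·1.0²/12491 = 0.0000050316
shift 3: (67806/329736)²·0.9²/4529 = 0.0000075629
shift 4: (88668/329736)²·2.9²/20920 = 0.0000290694
Sum = 0.0000875126 → 0.0000875.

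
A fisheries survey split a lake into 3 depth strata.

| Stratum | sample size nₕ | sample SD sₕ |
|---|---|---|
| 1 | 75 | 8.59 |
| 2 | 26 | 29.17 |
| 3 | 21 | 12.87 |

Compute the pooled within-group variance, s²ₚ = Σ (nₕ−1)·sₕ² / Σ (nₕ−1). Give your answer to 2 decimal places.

252.48

Degrees of freedom: 74 + 25 + 20 = 119.
Σ(nₕ−1)sₕ² = 74·73.7881 + 25·850.8889 + 20·165.6369 = 30045.2799.
s²ₚ = 30045.2799 / 119 = 252.4813... → 252.48.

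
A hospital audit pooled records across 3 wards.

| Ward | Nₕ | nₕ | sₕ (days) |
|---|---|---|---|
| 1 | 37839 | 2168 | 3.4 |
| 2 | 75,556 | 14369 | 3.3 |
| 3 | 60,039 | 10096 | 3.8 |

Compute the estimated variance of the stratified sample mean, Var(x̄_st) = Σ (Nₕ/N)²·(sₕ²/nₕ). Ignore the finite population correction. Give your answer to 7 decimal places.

N = 173434; Wₕ = Nₕ/N.
ward 1: (37839/173434)²·3.4²/2168 = 0.0002538104
ward 2: (75556/173434)²·3.3²/14369 = 0.0001438371
ward 3: (60039/173434)²·3.8²/10096 = 0.0001714022
Sum = 0.0005690496 → 0.0005690.

0.0005690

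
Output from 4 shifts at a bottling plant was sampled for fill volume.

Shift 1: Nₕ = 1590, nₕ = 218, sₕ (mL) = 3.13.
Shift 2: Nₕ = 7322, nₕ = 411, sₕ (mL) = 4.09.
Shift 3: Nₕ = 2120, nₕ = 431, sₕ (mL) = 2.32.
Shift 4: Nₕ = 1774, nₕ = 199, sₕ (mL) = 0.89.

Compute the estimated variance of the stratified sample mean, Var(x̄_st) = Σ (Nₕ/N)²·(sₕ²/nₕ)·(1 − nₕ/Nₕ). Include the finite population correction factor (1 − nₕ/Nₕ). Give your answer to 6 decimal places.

N = 12806; Wₕ = Nₕ/N.
shift 1: (1590/12806)²·3.13²/218·(1 − 218/1590) = 0.000597801
shift 2: (7322/12806)²·4.09²/411·(1 − 411/7322) = 0.012558808
shift 3: (2120/12806)²·2.32²/431·(1 − 431/2120) = 0.000272670
shift 4: (1774/12806)²·0.89²/199·(1 − 199/1774) = 0.000067816
Sum = 0.013497095 → 0.013497.

0.013497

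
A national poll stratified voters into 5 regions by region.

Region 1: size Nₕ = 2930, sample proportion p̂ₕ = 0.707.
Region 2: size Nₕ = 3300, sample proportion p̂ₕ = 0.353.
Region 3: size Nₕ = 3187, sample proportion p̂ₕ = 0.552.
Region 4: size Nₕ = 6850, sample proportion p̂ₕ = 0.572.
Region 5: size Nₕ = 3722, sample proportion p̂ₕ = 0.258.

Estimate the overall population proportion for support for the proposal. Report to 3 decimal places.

Wₕ = Nₕ/N with N = 19989: 0.1466, 0.1651, 0.1594, 0.3427, 0.1862.
p̂_st = 0.1466·0.707 + 0.1651·0.353 + 0.1594·0.552 + 0.3427·0.572 + 0.1862·0.258 ≈ 0.49398... → 0.494.

0.494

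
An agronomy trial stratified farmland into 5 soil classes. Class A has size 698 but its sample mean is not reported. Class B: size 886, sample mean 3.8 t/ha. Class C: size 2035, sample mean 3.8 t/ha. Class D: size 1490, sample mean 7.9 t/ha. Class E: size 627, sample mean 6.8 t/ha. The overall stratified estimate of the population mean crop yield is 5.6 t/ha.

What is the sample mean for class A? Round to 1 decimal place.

7.1

N = 698 + 886 + 2035 + 1490 + 627 = 5736.
Overall total = μ·N = 5.6·5736 = 32121.6.
Subtract the known strata: 886·3.8 + 2035·3.8 + 1490·7.9 + 627·6.8 = 27134.4.
Remaining total for class A: 32121.6 − 27134.4 = 4987.2.
Divide by its size: 4987.2 / 698 = 7.145... → 7.1.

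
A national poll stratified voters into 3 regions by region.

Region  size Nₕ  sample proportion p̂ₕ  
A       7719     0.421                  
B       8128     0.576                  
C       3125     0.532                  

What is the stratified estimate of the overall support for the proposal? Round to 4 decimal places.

0.5057

N = 7719 + 8128 + 3125 = 18972.
Overall proportion = Σ (Nₕ/N)·p̂ₕ.
Σ Nₕp̂ₕ = 3249.699 + 4681.728 + 1662.5 = 9593.927.
9593.927 / 18972 = 0.505689... → 0.5057.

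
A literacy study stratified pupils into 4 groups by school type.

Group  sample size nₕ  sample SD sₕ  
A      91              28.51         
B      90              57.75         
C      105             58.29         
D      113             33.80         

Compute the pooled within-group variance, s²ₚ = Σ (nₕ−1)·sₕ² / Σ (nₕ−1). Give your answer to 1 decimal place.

Degrees of freedom: 90 + 89 + 104 + 112 = 395.
Σ(nₕ−1)sₕ² = 90·812.8201 + 89·3335.0625 + 104·3397.7241 + 112·1142.44 = 851290.9579.
s²ₚ = 851290.9579 / 395 = 2155.167... → 2155.2.

2155.2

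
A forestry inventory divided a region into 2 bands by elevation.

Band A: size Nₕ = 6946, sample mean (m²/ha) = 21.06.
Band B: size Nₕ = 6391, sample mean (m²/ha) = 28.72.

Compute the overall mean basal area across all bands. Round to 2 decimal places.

N = 6946 + 6391 = 13337.
Overall mean = Σ (Nₕ/N)·x̄ₕ — weight by population share, not a simple average.
Σ Nₕx̄ₕ = 6946·21.06 + 6391·28.72 = 146282.76 + 183549.52 = 329832.28.
Divide by N: 329832.28 / 13337 = 24.7306... → 24.73.

24.73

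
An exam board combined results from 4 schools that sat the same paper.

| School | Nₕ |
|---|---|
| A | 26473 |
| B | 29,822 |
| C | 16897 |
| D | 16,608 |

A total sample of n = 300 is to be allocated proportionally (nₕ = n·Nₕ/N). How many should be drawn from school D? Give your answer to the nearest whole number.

Share of school D = 16608/89800 = 0.18494.
Allocate 300 × 0.18494 = 55.483... → 55.

55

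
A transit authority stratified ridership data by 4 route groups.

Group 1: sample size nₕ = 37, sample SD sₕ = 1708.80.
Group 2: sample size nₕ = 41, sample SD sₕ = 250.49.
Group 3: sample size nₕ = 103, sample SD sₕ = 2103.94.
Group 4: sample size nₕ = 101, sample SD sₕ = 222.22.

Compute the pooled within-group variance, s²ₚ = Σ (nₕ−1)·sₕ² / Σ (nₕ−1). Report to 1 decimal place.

1: (37−1)·1708.80² = 36·2919997.44 = 105119907.84
2: (41−1)·250.49² = 40·62745.2401 = 2509809.604
3: (103−1)·2103.94² = 102·4426563.5236 = 451509479.4072
4: (101−1)·222.22² = 100·49381.7284 = 4938172.84
Numerator = 564077369.6912; denominator = Σ(nₕ−1) = 278.
s²ₚ = 564077369.6912/278 = 2029055.287... → 2029055.3.

2029055.3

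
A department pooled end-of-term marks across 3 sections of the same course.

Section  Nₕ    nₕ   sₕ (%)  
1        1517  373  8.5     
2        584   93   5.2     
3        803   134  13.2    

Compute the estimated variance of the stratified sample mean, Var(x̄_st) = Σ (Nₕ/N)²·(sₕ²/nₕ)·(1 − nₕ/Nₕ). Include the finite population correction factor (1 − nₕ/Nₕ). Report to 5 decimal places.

N = 2904. Term for each stratum: Wₕ²sₕ²/nₕ·(1−nₕ/Nₕ).
Var(x̄_st) = 0.03986093 + 0.00988610 + 0.08283073 = 0.13257776 → 0.13258.

0.13258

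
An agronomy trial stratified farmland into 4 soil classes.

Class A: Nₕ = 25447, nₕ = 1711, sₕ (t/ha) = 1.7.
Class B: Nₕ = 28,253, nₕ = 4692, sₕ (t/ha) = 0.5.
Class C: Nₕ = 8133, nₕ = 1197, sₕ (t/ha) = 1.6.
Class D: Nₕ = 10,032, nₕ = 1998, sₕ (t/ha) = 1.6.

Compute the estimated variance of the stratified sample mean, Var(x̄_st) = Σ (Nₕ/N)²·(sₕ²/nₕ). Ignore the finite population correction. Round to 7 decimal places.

N = 71865. Term for each stratum: Wₕ²sₕ²/nₕ.
Var(x̄_st) = 0.0002117806 + 0.0000082352 + 0.0000273913 + 0.0000249681 = 0.0002723752 → 0.0002724.

0.0002724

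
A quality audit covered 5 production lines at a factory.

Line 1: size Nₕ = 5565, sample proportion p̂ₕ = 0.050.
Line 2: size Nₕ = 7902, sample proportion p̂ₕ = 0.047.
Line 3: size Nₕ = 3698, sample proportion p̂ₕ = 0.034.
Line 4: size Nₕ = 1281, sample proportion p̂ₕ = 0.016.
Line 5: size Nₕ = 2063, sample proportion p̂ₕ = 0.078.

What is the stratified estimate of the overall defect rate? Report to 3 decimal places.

N = 5565 + 7902 + 3698 + 1281 + 2063 = 20509.
Overall proportion = Σ (Nₕ/N)·p̂ₕ.
Σ Nₕp̂ₕ = 278.25 + 371.394 + 125.732 + 20.496 + 160.914 = 956.786.
956.786 / 20509 = 0.04665... → 0.047.

0.047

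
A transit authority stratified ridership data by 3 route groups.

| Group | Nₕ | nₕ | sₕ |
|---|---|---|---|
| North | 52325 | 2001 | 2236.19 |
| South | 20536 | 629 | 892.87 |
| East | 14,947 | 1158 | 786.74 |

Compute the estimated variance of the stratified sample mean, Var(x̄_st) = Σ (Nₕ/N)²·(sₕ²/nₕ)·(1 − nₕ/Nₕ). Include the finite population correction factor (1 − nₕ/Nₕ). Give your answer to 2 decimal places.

N = 87808; Wₕ = Nₕ/N.
group North: (52325/87808)²·2236.19²/2001·(1 − 2001/52325) = 853.46661
group South: (20536/87808)²·892.87²/629·(1 − 629/20536) = 67.20155
group East: (14947/87808)²·786.74²/1158·(1 − 1158/14947) = 14.28804
Sum = 934.95620 → 934.96.

934.96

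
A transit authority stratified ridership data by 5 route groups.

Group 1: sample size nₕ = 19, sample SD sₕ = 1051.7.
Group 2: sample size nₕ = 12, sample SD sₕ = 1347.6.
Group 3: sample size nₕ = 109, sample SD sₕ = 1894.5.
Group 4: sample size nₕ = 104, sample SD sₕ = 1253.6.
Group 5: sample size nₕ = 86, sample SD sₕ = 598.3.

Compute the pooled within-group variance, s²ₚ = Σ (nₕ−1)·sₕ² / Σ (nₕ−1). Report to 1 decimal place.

1907090.3

1: (19−1)·1051.7² = 18·1106072.89 = 19909312.02
2: (12−1)·1347.6² = 11·1816025.76 = 19976283.36
3: (109−1)·1894.5² = 108·3589130.25 = 387626067
4: (104−1)·1253.6² = 103·1571512.96 = 161865834.88
5: (86−1)·598.3² = 85·357962.89 = 30426845.65
Numerator = 619804342.91; denominator = Σ(nₕ−1) = 325.
s²ₚ = 619804342.91/325 = 1907090.286... → 1907090.3.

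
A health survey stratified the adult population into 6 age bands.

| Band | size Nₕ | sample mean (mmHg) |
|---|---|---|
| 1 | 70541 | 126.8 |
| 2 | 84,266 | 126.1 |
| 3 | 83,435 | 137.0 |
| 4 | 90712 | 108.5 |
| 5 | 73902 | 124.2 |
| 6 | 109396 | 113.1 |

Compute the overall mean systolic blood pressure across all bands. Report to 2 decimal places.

N = 70541 + 84266 + 83435 + 90712 + 73902 + 109396 = 512252.
The stratified mean weights each stratum mean by its population share Nₕ/N.
Σ Nₕx̄ₕ = 70541·126.8 + 84266·126.1 + 83435·137.0 + 90712·108.5 + 73902·124.2 + 109396·113.1 = 8944598.8 + 10625942.6 + 11430595 + 9842252 + 9178628.4 + 12372687.6 = 62394704.4.
Divide by N: 62394704.4 / 512252 = 121.8047... → 121.80.

121.80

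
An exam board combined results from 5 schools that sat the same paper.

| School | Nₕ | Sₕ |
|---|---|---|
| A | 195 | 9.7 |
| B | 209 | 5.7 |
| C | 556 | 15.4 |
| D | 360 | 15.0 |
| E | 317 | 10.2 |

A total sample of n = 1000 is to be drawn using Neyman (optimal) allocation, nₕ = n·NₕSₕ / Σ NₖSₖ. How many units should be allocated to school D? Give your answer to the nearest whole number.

Σ NₕSₕ = 195·9.7 + 209·5.7 + 556·15.4 + 360·15.0 + 317·10.2 = 20278.6.
Share for D: 5400/20278.6 = 0.26629.
n_D = 1000 × 0.26629 = 266.291... → 266.

266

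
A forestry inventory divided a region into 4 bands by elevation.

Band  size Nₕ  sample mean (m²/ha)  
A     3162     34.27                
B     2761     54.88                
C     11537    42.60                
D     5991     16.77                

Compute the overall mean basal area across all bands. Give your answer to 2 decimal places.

36.32

N = 3162 + 2761 + 11537 + 5991 = 23451.
Overall mean = Σ (Nₕ/N)·x̄ₕ — weight by population share, not a simple average.
Σ Nₕx̄ₕ = 3162·34.27 + 2761·54.88 + 11537·42.60 + 5991·16.77 = 108361.74 + 151523.68 + 491476.2 + 100469.07 = 851830.69.
Divide by N: 851830.69 / 23451 = 36.3239... → 36.32.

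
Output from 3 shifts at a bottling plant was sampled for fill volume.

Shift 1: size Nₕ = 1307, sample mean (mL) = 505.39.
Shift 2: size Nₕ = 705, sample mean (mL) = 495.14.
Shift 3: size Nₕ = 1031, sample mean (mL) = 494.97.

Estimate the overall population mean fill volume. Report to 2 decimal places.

499.48

N = 3043; weights Wₕ = Nₕ/N = (0.4295, 0.2317, 0.3388).
x̄_st = Σ Wₕ·x̄ₕ = 0.4295·505.39 + 0.2317·495.14 + 0.3388·494.97 ≈ 499.4849...
→ 499.48.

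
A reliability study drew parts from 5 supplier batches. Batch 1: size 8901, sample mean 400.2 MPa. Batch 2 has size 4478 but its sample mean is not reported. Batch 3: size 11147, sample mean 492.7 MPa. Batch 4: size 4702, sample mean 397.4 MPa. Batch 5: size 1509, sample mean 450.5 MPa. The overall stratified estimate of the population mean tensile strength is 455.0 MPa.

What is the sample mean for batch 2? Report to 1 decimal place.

532.1

Σ Nₕx̄ₕ = N·μ, so 4478·x̄_2 = 30737·455.0 − (8901·400.2 + 11147·492.7 + 4702·397.4 + 1509·450.5).
= 13985335 − 11602686.4 = 2382648.6.
x̄_2 = 2382648.6 / 4478 = 532.079... → 532.1.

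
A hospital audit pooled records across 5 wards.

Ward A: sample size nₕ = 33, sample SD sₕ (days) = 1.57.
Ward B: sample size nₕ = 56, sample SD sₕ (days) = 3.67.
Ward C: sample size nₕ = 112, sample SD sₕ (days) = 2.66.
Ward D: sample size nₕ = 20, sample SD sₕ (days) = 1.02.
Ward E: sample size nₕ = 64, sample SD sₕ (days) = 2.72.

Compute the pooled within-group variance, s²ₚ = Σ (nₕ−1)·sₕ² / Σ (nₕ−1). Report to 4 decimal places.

Degrees of freedom: 32 + 55 + 111 + 19 + 63 = 280.
Σ(nₕ−1)sₕ² = 32·2.4649 + 55·13.4689 + 111·7.0756 + 19·1.0404 + 63·7.3984 = 2090.9247.
s²ₚ = 2090.9247 / 280 = 7.467588... → 7.4676.

7.4676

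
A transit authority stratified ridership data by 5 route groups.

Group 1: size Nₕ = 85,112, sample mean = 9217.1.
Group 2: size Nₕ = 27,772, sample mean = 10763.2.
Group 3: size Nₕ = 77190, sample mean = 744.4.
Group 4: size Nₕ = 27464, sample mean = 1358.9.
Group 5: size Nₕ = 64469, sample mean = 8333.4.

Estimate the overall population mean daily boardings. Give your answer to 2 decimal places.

N = 85112 + 27772 + 77190 + 27464 + 64469 = 282007.
Overall mean = Σ (Nₕ/N)·x̄ₕ — weight by population share, not a simple average.
Σ Nₕx̄ₕ = 85112·9217.1 + 27772·10763.2 + 77190·744.4 + 27464·1358.9 + 64469·8333.4 = 784485815.2 + 298915590.4 + 57460236 + 37320829.6 + 537245964.6 = 1715428435.8.
Divide by N: 1715428435.8 / 282007 = 6082.9286... → 6082.93.

6082.93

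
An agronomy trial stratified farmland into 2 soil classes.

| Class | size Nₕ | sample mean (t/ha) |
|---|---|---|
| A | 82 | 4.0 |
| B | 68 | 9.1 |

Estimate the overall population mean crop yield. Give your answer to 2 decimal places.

6.31

x̄_st = (Σ Nₕx̄ₕ) / (Σ Nₕ) = (82·4.0 + 68·9.1) / 150
= 946.8 / 150 = 6.312 → 6.31.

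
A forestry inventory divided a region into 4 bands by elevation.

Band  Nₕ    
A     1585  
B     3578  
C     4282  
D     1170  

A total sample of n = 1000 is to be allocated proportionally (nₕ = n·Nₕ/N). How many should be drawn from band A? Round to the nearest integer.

N = 1585 + 3578 + 4282 + 1170 = 10615.
n_A = 1000·1585/10615 = 149.317... → 149.

149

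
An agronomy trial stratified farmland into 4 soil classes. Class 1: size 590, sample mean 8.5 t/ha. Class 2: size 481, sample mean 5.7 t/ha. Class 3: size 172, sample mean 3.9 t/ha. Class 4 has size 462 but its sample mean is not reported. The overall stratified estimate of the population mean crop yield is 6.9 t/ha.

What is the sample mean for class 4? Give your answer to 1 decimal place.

7.2

N = 590 + 481 + 172 + 462 = 1705.
Overall total = μ·N = 6.9·1705 = 11764.5.
Subtract the known strata: 590·8.5 + 481·5.7 + 172·3.9 = 8427.5.
Remaining total for class 4: 11764.5 − 8427.5 = 3337.
Divide by its size: 3337 / 462 = 7.223... → 7.2.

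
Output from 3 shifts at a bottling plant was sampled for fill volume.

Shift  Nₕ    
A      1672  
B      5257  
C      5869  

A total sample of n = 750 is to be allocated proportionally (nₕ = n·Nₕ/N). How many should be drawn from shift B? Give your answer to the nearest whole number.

308

N = 1672 + 5257 + 5869 = 12798.
n_B = 750·5257/12798 = 308.075... → 308.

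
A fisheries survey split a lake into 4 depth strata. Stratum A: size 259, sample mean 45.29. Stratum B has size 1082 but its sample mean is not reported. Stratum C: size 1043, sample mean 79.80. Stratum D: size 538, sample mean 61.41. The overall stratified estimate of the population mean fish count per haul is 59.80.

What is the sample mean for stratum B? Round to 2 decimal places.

Σ Nₕx̄ₕ = N·μ, so 1082·x̄_B = 2922·59.80 − (259·45.29 + 1043·79.80 + 538·61.41).
= 174735.6 − 128000.09 = 46735.51.
x̄_B = 46735.51 / 1082 = 43.1936... → 43.19.

43.19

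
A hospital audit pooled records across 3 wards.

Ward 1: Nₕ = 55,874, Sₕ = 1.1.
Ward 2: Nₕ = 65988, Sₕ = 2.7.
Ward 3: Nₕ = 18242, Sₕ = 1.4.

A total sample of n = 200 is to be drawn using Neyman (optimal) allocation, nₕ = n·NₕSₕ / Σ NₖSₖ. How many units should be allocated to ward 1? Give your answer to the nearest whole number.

46

1: NₕSₕ = 55874·1.1 = 61461.4
2: NₕSₕ = 65988·2.7 = 178167.6
3: NₕSₕ = 18242·1.4 = 25538.8
Σ NₕSₕ = 265167.8.
n_1 = 200·61461.4/265167.8 = 46.357... → 46.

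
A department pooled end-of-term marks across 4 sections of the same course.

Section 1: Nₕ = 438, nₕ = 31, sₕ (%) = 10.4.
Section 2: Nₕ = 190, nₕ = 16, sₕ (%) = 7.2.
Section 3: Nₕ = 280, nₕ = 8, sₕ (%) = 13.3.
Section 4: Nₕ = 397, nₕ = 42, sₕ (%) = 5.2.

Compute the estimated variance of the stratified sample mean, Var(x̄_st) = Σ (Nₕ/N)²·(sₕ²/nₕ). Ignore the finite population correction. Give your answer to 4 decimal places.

1.5392

N = 1305. Term for each stratum: Wₕ²sₕ²/nₕ.
Var(x̄_st) = 0.3930359 + 0.0686801 + 1.0179075 + 0.0595823 = 1.5392059 → 1.5392.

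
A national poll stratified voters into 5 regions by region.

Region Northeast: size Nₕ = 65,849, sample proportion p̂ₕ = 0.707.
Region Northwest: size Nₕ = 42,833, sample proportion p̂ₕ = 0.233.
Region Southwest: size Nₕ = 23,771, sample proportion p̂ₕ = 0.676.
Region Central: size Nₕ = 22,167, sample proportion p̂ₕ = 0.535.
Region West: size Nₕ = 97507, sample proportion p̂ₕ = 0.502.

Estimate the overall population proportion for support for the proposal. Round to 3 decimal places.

Wₕ = Nₕ/N with N = 252127: 0.2612, 0.1699, 0.0943, 0.0879, 0.3867.
p̂_st = 0.2612·0.707 + 0.1699·0.233 + 0.0943·0.676 + 0.0879·0.535 + 0.3867·0.502 ≈ 0.52915... → 0.529.

0.529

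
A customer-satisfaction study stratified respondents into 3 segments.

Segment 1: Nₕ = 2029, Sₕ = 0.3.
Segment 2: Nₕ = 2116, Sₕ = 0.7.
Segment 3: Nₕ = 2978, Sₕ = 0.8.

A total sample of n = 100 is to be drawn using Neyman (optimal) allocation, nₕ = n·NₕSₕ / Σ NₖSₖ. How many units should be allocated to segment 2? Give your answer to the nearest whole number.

Σ NₕSₕ = 2029·0.3 + 2116·0.7 + 2978·0.8 = 4472.3.
Share for 2: 1481.2/4472.3 = 0.33119.
n_2 = 100 × 0.33119 = 33.119... → 33.

33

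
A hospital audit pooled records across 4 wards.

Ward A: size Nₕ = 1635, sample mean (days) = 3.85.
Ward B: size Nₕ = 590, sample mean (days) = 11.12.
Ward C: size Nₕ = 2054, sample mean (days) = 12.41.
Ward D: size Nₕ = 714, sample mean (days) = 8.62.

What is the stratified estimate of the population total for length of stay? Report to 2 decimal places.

44500.37

Estimate total by summing Nₕ·x̄ₕ over strata.
1635·3.85 + 590·11.12 + 2054·12.41 + 714·8.62 = 6294.75 + 6560.8 + 25490.14 + 6154.68 = 44500.37.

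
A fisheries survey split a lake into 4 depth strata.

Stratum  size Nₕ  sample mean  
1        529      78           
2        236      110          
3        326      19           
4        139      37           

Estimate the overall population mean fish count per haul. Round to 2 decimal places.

N = 1230; weights Wₕ = Nₕ/N = (0.4301, 0.1919, 0.2650, 0.1130).
x̄_st = Σ Wₕ·x̄ₕ = 0.4301·78 + 0.1919·110 + 0.2650·19 + 0.1130·37 ≈ 63.8691...
→ 63.87.

63.87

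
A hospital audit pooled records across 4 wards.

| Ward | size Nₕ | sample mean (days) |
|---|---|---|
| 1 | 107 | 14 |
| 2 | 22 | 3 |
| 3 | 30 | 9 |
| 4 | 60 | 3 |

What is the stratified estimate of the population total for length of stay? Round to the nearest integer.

2014

Estimate total by summing Nₕ·x̄ₕ over strata.
107·14 + 22·3 + 30·9 + 60·3 = 1498 + 66 + 270 + 180 = 2014.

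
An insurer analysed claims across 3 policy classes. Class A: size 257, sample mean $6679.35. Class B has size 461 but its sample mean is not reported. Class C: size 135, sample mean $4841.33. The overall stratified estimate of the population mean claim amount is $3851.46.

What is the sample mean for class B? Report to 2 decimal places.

N = 257 + 461 + 135 = 853.
Overall total = μ·N = 3851.46·853 = 3285295.38.
Subtract the known strata: 257·6679.35 + 135·4841.33 = 2370172.5.
Remaining total for class B: 3285295.38 − 2370172.5 = 915122.88.
Divide by its size: 915122.88 / 461 = 1985.0822... → 1985.08.

1985.08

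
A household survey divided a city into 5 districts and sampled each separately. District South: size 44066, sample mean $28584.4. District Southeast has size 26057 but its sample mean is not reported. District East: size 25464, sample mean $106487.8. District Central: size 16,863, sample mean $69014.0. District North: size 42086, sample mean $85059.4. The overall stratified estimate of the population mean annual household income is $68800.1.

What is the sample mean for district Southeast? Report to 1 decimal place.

N = 44066 + 26057 + 25464 + 16863 + 42086 = 154536.
Overall total = μ·N = 68800.1·154536 = 10632092253.6.
Subtract the known strata: 44066·28584.4 + 25464·106487.8 + 16863·69014.0 + 42086·85059.4 = 8714798500.
Remaining total for district Southeast: 10632092253.6 − 8714798500 = 1917293753.6.
Divide by its size: 1917293753.6 / 26057 = 73580.756... → 73580.8.

73580.8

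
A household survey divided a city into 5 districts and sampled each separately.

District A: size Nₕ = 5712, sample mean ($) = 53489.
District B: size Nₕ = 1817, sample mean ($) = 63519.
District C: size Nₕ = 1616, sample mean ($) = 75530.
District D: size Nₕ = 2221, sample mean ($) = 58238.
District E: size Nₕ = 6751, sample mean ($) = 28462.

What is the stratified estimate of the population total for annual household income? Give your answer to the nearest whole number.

864493231

A: 5712·53489 = 305529168
B: 1817·63519 = 115414023
C: 1616·75530 = 122056480
D: 2221·58238 = 129346598
E: 6751·28462 = 192146962
τ̂ = Σ Nₕx̄ₕ = 864493231.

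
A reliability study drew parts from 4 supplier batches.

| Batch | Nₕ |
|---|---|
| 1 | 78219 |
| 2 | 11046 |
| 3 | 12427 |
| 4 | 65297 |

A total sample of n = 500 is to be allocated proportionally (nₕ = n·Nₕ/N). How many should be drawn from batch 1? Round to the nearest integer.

234

N = 78219 + 11046 + 12427 + 65297 = 166989.
n_1 = 500·78219/166989 = 234.204... → 234.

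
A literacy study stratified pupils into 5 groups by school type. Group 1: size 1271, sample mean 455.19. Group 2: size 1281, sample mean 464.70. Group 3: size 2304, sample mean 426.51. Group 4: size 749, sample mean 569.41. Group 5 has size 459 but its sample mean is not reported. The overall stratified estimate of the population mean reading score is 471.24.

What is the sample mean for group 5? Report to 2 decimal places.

N = 1271 + 1281 + 2304 + 749 + 459 = 6064.
Overall total = μ·N = 471.24·6064 = 2857599.36.
Subtract the known strata: 1271·455.19 + 1281·464.70 + 2304·426.51 + 749·569.41 = 2582994.32.
Remaining total for group 5: 2857599.36 − 2582994.32 = 274605.04.
Divide by its size: 274605.04 / 459 = 598.2681... → 598.27.

598.27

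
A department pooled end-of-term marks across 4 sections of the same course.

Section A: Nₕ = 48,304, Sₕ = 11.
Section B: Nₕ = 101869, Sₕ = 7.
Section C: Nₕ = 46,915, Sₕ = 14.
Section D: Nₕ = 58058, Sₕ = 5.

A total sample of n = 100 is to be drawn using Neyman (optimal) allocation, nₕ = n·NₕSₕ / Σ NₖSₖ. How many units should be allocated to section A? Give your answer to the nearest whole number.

A: NₕSₕ = 48304·11 = 531344
B: NₕSₕ = 101869·7 = 713083
C: NₕSₕ = 46915·14 = 656810
D: NₕSₕ = 58058·5 = 290290
Σ NₕSₕ = 2191527.
n_A = 100·531344/2191527 = 24.245... → 24.

24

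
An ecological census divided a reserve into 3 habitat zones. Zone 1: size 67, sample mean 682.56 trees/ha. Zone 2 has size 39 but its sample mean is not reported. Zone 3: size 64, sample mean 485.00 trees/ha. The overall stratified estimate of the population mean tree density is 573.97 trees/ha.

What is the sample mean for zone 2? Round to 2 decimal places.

Σ Nₕx̄ₕ = N·μ, so 39·x̄_2 = 170·573.97 − (67·682.56 + 64·485.00).
= 97574.9 − 76771.52 = 20803.38.
x̄_2 = 20803.38 / 39 = 533.42 → 533.42.

533.42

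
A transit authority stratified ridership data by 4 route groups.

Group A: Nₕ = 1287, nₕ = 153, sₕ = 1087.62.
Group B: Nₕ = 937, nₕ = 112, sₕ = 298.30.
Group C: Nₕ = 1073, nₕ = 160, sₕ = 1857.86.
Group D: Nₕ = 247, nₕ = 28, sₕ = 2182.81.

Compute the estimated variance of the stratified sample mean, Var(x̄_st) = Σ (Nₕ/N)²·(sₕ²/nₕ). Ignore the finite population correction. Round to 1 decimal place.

N = 3544; Wₕ = Nₕ/N.
group A: (1287/3544)²·1087.62²/153 = 1019.6065
group B: (937/3544)²·298.30²/112 = 55.5367
group C: (1073/3544)²·1857.86²/160 = 1977.5069
group D: (247/3544)²·2182.81²/28 = 826.5713
Sum = 3879.2214 → 3879.2.

3879.2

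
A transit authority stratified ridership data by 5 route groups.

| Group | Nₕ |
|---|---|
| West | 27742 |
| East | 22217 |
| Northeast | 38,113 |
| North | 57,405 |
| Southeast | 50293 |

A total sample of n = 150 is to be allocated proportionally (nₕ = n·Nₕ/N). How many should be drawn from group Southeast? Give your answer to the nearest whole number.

N = 27742 + 22217 + 38113 + 57405 + 50293 = 195770.
n_Southeast = 150·50293/195770 = 38.535... → 39.

39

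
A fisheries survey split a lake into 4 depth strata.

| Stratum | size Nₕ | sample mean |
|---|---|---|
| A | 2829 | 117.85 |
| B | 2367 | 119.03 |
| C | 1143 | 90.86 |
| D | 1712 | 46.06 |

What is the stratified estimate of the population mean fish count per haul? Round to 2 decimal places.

x̄_st = (Σ Nₕx̄ₕ) / (Σ Nₕ) = (2829·117.85 + 2367·119.03 + 1143·90.86 + 1712·46.06) / 8051
= 797849.36 / 8051 = 99.0994... → 99.10.

99.10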